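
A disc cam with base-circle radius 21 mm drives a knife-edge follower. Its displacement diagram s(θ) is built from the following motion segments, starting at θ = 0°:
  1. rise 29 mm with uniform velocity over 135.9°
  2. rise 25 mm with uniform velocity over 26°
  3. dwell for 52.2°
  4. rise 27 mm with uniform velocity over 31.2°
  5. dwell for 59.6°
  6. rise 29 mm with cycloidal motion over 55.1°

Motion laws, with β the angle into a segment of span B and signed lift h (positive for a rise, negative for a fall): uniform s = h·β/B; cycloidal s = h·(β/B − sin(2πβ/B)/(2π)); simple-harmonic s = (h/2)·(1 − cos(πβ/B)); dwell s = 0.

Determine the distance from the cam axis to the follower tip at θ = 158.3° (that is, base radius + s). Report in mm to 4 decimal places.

seg 1 [0°–135.9°] uniform, h=29: full span → s += 29 → s = 29.0000
seg 2 [135.9°–161.9°] uniform, h=25: θ=158.3° here. β=22.4, B=26. 25·22.4/26 = 21.5385 → s = 50.5385
radial distance = base radius + s = 21 + 50.5385 = 71.5385

71.5385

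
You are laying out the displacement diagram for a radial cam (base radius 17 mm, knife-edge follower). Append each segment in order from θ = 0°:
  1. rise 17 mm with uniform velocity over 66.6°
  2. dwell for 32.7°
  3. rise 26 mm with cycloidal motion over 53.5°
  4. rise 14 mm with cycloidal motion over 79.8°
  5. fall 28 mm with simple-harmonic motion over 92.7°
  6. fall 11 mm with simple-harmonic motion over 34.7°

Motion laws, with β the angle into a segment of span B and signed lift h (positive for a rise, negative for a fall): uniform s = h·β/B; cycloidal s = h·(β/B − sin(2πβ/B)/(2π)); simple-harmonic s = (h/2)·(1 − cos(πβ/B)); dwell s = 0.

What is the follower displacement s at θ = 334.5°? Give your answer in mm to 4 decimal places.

seg 1 [0°–66.6°] uniform, h=17: full span → s += 17 → s = 17.0000
seg 2 [66.6°–99.3°] dwell: s stays 17.0000
seg 3 [99.3°–152.8°] cycloidal, h=26: full span → s += 26 → s = 43.0000
seg 4 [152.8°–232.6°] cycloidal, h=14: full span → s += 14 → s = 57.0000
seg 5 [232.6°–325.3°] simple-harmonic, h=-28: full span → s += -28 → s = 29.0000
seg 6 [325.3°–360°] simple-harmonic, h=-11: θ=334.5° here. β=9.2, B=34.7. -11/2·(1 − cos(π·0.2651)) = -1.8001 → s = 27.1999

27.1999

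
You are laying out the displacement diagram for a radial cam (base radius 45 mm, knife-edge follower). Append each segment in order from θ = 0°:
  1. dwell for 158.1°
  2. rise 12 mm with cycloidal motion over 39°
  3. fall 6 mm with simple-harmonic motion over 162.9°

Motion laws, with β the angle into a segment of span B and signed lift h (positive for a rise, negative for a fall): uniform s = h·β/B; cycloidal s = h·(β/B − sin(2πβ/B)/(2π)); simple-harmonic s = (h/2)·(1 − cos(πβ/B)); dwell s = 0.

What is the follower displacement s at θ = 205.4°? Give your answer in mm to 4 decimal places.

seg 1 [0°–158.1°] dwell: s stays 0.0000
seg 2 [158.1°–197.1°] cycloidal, h=12: full span → s += 12 → s = 12.0000
seg 3 [197.1°–360°] simple-harmonic, h=-6: θ=205.4° here. β=8.3, B=162.9. -6/2·(1 − cos(π·0.0510)) = -0.0384 → s = 11.9616

11.9616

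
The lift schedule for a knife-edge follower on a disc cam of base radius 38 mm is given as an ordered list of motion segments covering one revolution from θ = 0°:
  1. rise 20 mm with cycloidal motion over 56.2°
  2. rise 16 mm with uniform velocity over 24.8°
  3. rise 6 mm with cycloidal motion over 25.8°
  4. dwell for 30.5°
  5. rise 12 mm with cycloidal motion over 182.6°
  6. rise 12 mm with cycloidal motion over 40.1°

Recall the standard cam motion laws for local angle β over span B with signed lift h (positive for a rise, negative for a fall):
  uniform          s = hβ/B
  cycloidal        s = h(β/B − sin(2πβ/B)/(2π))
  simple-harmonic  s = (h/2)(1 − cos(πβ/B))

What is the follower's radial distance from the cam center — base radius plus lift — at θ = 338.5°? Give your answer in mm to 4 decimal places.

seg 1 [0°–56.2°] cycloidal, h=20: full span → s += 20 → s = 20.0000
seg 2 [56.2°–81°] uniform, h=16: full span → s += 16 → s = 36.0000
seg 3 [81°–106.8°] cycloidal, h=6: full span → s += 6 → s = 42.0000
seg 4 [106.8°–137.3°] dwell: s stays 42.0000
seg 5 [137.3°–319.9°] cycloidal, h=12: full span → s += 12 → s = 54.0000
seg 6 [319.9°–360°] cycloidal, h=12: θ=338.5° here. β=18.6, B=40.1. 12·(0.4638 − sin(2π·0.4638)/(2π)) = 5.1359 → s = 59.1359
radial distance = base radius + s = 38 + 59.1359 = 97.1359

97.1359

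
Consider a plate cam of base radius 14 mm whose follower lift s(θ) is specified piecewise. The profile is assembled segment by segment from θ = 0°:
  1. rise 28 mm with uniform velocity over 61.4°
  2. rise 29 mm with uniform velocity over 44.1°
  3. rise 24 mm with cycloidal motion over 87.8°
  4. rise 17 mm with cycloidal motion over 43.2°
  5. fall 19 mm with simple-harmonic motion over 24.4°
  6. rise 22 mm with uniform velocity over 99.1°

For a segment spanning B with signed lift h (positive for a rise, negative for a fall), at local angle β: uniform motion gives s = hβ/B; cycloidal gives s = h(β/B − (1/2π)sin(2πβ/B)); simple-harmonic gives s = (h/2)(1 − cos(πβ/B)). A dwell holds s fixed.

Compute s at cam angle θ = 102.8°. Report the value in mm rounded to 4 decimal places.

seg 1 [0°–61.4°] uniform, h=28: full span → s += 28 → s = 28.0000
seg 2 [61.4°–105.5°] uniform, h=29: θ=102.8° here. β=41.4, B=44.1. 29·41.4/44.1 = 27.2245 → s = 55.2245

55.2245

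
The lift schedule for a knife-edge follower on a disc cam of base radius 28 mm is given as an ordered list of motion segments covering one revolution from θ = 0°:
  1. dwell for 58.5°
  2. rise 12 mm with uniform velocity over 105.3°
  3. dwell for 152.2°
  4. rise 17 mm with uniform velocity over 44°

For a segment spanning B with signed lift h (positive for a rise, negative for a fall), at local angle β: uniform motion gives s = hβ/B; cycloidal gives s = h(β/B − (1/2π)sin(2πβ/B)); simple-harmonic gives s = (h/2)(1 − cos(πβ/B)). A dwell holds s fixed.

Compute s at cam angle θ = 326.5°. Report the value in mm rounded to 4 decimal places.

seg 1 [0°–58.5°] dwell: s stays 0.0000
seg 2 [58.5°–163.8°] uniform, h=12: full span → s += 12 → s = 12.0000
seg 3 [163.8°–316°] dwell: s stays 12.0000
seg 4 [316°–360°] uniform, h=17: θ=326.5° here. β=10.5, B=44. 17·10.5/44 = 4.0568 → s = 16.0568

16.0568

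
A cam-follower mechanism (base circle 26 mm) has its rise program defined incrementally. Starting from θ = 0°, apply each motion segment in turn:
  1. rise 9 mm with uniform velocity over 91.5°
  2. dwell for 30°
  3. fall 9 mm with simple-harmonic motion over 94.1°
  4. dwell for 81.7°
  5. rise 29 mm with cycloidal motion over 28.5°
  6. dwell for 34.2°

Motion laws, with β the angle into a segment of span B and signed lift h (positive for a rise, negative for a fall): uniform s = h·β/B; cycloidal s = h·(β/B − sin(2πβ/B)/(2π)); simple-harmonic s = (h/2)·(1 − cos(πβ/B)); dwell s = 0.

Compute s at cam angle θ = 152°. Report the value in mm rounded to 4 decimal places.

seg 1 [0°–91.5°] uniform, h=9: full span → s += 9 → s = 9.0000
seg 2 [91.5°–121.5°] dwell: s stays 9.0000
seg 3 [121.5°–215.6°] simple-harmonic, h=-9: θ=152° here. β=30.5, B=94.1. -9/2·(1 − cos(π·0.3241)) = -2.1382 → s = 6.8618

6.8618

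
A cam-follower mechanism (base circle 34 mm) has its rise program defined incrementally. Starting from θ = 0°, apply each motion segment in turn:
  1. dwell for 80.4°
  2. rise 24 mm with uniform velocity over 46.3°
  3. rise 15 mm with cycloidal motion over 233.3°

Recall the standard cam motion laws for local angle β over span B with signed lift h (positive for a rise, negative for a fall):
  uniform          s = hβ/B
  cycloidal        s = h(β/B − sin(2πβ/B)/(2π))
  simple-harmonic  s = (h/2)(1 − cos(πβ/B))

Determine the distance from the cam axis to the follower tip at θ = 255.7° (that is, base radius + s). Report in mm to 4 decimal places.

seg 1 [0°–80.4°] dwell: s stays 0.0000
seg 2 [80.4°–126.7°] uniform, h=24: full span → s += 24 → s = 24.0000
seg 3 [126.7°–360°] cycloidal, h=15: θ=255.7° here. β=129, B=233.3. 15·(0.5529 − sin(2π·0.5529)/(2π)) = 9.0735 → s = 33.0735
radial distance = base radius + s = 34 + 33.0735 = 67.0735

67.0735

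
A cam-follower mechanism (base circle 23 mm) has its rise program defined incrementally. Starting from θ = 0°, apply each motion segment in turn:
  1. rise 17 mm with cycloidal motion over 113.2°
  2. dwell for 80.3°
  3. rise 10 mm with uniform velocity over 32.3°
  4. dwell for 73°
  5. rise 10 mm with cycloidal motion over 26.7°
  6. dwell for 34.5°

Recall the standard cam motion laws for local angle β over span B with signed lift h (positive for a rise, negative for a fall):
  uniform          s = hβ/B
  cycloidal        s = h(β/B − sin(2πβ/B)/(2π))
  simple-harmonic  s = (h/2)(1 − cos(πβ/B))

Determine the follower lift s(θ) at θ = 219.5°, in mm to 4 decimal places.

seg 1 [0°–113.2°] cycloidal, h=17: full span → s += 17 → s = 17.0000
seg 2 [113.2°–193.5°] dwell: s stays 17.0000
seg 3 [193.5°–225.8°] uniform, h=10: θ=219.5° here. β=26, B=32.3. 10·26/32.3 = 8.0495 → s = 25.0495

25.0495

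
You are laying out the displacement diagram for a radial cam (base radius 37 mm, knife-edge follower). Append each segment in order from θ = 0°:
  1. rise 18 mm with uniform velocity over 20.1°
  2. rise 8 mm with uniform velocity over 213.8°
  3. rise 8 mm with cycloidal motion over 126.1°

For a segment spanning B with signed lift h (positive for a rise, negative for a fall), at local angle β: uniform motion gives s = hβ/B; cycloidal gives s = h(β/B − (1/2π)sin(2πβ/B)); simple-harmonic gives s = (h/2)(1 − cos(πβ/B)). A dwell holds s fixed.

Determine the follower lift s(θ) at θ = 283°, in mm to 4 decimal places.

seg 1 [0°–20.1°] uniform, h=18: full span → s += 18 → s = 18.0000
seg 2 [20.1°–233.9°] uniform, h=8: full span → s += 8 → s = 26.0000
seg 3 [233.9°–360°] cycloidal, h=8: θ=283° here. β=49.1, B=126.1. 8·(0.3894 − sin(2π·0.3894)/(2π)) = 2.2995 → s = 28.2995

28.2995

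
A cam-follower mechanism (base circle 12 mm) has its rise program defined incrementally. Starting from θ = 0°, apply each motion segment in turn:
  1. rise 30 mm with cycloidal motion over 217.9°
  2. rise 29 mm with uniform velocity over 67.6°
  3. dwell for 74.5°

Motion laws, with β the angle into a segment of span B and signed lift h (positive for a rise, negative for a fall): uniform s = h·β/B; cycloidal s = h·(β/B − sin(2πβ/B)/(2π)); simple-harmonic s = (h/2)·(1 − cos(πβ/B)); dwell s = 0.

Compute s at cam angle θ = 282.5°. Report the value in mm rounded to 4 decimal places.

seg 1 [0°–217.9°] cycloidal, h=30: full span → s += 30 → s = 30.0000
seg 2 [217.9°–285.5°] uniform, h=29: θ=282.5° here. β=64.6, B=67.6. 29·64.6/67.6 = 27.7130 → s = 57.7130

57.7130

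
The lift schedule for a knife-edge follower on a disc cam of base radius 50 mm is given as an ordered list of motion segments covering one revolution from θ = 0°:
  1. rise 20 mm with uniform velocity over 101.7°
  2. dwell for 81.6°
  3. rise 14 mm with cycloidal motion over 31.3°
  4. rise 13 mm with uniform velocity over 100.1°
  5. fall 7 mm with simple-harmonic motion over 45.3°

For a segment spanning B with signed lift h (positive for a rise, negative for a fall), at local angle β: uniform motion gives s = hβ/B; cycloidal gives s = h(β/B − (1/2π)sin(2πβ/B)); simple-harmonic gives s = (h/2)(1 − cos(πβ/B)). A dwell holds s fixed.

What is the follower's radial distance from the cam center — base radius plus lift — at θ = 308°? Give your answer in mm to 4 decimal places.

seg 1 [0°–101.7°] uniform, h=20: full span → s += 20 → s = 20.0000
seg 2 [101.7°–183.3°] dwell: s stays 20.0000
seg 3 [183.3°–214.6°] cycloidal, h=14: full span → s += 14 → s = 34.0000
seg 4 [214.6°–314.7°] uniform, h=13: θ=308° here. β=93.4, B=100.1. 13·93.4/100.1 = 12.1299 → s = 46.1299
radial distance = base radius + s = 50 + 46.1299 = 96.1299

96.1299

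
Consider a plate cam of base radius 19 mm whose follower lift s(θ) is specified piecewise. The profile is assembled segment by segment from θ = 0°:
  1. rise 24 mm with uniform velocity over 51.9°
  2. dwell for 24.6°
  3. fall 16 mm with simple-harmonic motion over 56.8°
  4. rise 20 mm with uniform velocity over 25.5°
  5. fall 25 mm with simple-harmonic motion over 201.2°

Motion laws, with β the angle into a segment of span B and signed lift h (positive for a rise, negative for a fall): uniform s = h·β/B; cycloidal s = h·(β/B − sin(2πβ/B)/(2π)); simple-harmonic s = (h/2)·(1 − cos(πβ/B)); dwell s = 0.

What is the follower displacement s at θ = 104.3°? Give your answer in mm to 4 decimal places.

seg 1 [0°–51.9°] uniform, h=24: full span → s += 24 → s = 24.0000
seg 2 [51.9°–76.5°] dwell: s stays 24.0000
seg 3 [76.5°–133.3°] simple-harmonic, h=-16: θ=104.3° here. β=27.8, B=56.8. -16/2·(1 − cos(π·0.4894)) = -7.7346 → s = 16.2654

16.2654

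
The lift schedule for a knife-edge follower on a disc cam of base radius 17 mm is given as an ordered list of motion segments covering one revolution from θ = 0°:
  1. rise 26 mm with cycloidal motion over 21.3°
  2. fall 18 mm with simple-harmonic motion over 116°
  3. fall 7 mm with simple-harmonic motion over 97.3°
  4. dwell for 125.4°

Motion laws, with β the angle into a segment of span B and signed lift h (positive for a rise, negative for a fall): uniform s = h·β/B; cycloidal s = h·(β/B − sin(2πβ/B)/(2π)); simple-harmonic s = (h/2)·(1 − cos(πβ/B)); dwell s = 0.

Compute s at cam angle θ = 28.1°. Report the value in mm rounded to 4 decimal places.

seg 1 [0°–21.3°] cycloidal, h=26: full span → s += 26 → s = 26.0000
seg 2 [21.3°–137.3°] simple-harmonic, h=-18: θ=28.1° here. β=6.8, B=116. -18/2·(1 − cos(π·0.0586)) = -0.1522 → s = 25.8478

25.8478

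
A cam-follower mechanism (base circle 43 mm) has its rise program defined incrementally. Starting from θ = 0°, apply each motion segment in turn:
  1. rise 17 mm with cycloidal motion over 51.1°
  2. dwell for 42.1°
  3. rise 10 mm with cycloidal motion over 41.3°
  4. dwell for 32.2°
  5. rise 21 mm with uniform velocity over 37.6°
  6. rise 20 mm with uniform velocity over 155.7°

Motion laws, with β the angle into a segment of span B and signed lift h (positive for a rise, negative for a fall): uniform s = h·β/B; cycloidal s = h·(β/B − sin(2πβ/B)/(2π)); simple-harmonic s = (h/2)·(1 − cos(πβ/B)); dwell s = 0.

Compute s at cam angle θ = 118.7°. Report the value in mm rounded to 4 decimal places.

seg 1 [0°–51.1°] cycloidal, h=17: full span → s += 17 → s = 17.0000
seg 2 [51.1°–93.2°] dwell: s stays 17.0000
seg 3 [93.2°–134.5°] cycloidal, h=10: θ=118.7° here. β=25.5, B=41.3. 10·(0.6174 − sin(2π·0.6174)/(2π)) = 7.2450 → s = 24.2450

24.2450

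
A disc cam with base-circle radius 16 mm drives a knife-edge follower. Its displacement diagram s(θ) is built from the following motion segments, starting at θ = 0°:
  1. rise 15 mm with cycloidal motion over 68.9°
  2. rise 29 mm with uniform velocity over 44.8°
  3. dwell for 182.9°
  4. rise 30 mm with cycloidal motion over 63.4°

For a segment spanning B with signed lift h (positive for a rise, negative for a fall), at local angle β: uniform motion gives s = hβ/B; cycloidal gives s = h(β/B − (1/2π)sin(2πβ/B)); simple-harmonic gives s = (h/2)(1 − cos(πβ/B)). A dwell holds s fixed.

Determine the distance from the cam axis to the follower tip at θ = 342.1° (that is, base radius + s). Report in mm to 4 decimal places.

seg 1 [0°–68.9°] cycloidal, h=15: full span → s += 15 → s = 15.0000
seg 2 [68.9°–113.7°] uniform, h=29: full span → s += 29 → s = 44.0000
seg 3 [113.7°–296.6°] dwell: s stays 44.0000
seg 4 [296.6°–360°] cycloidal, h=30: θ=342.1° here. β=45.5, B=63.4. 30·(0.7177 − sin(2π·0.7177)/(2π)) = 26.2064 → s = 70.2064
radial distance = base radius + s = 16 + 70.2064 = 86.2064

86.2064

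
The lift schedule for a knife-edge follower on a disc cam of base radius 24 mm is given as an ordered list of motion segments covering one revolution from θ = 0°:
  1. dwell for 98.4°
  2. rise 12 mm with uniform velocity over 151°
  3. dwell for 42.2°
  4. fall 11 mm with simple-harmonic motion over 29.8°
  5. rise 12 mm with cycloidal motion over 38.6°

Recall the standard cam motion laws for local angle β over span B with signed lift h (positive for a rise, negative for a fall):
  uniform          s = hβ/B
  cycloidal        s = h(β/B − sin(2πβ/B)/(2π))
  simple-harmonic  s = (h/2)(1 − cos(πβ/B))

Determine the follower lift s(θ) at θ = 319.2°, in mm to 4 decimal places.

seg 1 [0°–98.4°] dwell: s stays 0.0000
seg 2 [98.4°–249.4°] uniform, h=12: full span → s += 12 → s = 12.0000
seg 3 [249.4°–291.6°] dwell: s stays 12.0000
seg 4 [291.6°–321.4°] simple-harmonic, h=-11: θ=319.2° here. β=27.6, B=29.8. -11/2·(1 − cos(π·0.9262)) = -10.8527 → s = 1.1473

1.1473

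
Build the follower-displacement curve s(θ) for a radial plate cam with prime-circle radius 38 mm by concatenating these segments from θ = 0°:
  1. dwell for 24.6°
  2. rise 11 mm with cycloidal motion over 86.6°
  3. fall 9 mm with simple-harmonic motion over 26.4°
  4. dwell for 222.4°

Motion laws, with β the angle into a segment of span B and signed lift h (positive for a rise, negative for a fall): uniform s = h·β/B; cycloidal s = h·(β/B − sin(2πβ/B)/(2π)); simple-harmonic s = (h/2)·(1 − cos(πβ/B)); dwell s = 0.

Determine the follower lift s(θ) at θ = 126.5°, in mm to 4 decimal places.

seg 1 [0°–24.6°] dwell: s stays 0.0000
seg 2 [24.6°–111.2°] cycloidal, h=11: full span → s += 11 → s = 11.0000
seg 3 [111.2°–137.6°] simple-harmonic, h=-9: θ=126.5° here. β=15.3, B=26.4. -9/2·(1 − cos(π·0.5795)) = -5.6129 → s = 5.3871

5.3871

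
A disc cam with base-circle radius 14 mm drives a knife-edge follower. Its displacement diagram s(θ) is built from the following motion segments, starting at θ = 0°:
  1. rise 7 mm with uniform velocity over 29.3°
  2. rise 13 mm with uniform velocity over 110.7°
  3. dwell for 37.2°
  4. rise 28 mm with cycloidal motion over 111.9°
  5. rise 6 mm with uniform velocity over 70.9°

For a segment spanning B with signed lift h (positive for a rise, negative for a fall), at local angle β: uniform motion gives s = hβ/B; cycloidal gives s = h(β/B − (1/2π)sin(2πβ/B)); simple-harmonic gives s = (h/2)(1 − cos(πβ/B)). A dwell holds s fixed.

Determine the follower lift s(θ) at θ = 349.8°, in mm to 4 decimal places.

seg 1 [0°–29.3°] uniform, h=7: full span → s += 7 → s = 7.0000
seg 2 [29.3°–140°] uniform, h=13: full span → s += 13 → s = 20.0000
seg 3 [140°–177.2°] dwell: s stays 20.0000
seg 4 [177.2°–289.1°] cycloidal, h=28: full span → s += 28 → s = 48.0000
seg 5 [289.1°–360°] uniform, h=6: θ=349.8° here. β=60.7, B=70.9. 6·60.7/70.9 = 5.1368 → s = 53.1368

53.1368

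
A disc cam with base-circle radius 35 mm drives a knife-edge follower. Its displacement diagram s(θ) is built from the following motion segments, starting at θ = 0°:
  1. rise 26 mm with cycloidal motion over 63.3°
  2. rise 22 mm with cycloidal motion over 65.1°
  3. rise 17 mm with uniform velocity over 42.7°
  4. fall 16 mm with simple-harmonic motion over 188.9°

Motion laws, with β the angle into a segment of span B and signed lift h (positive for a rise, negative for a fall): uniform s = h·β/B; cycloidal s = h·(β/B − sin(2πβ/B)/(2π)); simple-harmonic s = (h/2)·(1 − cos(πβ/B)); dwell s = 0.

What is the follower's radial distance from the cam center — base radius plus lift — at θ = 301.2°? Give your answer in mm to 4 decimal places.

seg 1 [0°–63.3°] cycloidal, h=26: full span → s += 26 → s = 26.0000
seg 2 [63.3°–128.4°] cycloidal, h=22: full span → s += 22 → s = 48.0000
seg 3 [128.4°–171.1°] uniform, h=17: full span → s += 17 → s = 65.0000
seg 4 [171.1°–360°] simple-harmonic, h=-16: θ=301.2° here. β=130.1, B=188.9. -16/2·(1 − cos(π·0.6887)) = -12.4701 → s = 52.5299
radial distance = base radius + s = 35 + 52.5299 = 87.5299

87.5299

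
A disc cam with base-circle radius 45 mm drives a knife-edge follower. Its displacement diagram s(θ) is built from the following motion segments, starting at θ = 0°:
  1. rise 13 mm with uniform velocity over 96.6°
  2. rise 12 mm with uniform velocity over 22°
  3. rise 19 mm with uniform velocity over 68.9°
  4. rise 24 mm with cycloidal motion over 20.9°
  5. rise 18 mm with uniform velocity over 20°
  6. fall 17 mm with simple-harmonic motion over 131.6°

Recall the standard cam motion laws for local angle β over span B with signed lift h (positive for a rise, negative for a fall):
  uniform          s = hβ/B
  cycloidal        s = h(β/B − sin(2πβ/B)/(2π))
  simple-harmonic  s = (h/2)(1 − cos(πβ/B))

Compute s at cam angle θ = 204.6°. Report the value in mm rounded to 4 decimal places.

seg 1 [0°–96.6°] uniform, h=13: full span → s += 13 → s = 13.0000
seg 2 [96.6°–118.6°] uniform, h=12: full span → s += 12 → s = 25.0000
seg 3 [118.6°–187.5°] uniform, h=19: full span → s += 19 → s = 44.0000
seg 4 [187.5°–208.4°] cycloidal, h=24: θ=204.6° here. β=17.1, B=20.9. 24·(0.8182 − sin(2π·0.8182)/(2π)) = 23.1109 → s = 67.1109

67.1109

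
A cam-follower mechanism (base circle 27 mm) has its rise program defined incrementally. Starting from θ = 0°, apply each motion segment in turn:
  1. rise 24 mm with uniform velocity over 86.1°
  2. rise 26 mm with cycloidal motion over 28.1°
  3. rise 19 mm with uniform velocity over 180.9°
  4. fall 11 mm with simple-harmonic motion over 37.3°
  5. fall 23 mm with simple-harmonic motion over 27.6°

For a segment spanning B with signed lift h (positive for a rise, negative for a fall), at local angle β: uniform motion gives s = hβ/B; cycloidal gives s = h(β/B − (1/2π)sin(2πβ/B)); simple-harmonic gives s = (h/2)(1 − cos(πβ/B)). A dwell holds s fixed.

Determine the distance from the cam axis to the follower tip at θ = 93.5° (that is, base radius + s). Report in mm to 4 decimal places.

seg 1 [0°–86.1°] uniform, h=24: full span → s += 24 → s = 24.0000
seg 2 [86.1°–114.2°] cycloidal, h=26: θ=93.5° here. β=7.4, B=28.1. 26·(0.2633 − sin(2π·0.2633)/(2π)) = 2.7235 → s = 26.7235
radial distance = base radius + s = 27 + 26.7235 = 53.7235

53.7235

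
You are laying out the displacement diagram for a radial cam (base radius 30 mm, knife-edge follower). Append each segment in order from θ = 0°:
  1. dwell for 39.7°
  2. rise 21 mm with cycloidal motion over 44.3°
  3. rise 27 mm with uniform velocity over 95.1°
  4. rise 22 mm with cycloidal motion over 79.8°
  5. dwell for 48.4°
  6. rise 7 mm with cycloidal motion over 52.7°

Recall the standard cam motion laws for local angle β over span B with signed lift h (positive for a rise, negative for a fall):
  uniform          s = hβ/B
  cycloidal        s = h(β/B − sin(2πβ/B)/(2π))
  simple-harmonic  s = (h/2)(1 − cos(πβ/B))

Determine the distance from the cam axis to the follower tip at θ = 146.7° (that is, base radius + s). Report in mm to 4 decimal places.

seg 1 [0°–39.7°] dwell: s stays 0.0000
seg 2 [39.7°–84°] cycloidal, h=21: full span → s += 21 → s = 21.0000
seg 3 [84°–179.1°] uniform, h=27: θ=146.7° here. β=62.7, B=95.1. 27·62.7/95.1 = 17.8013 → s = 38.8013
radial distance = base radius + s = 30 + 38.8013 = 68.8013

68.8013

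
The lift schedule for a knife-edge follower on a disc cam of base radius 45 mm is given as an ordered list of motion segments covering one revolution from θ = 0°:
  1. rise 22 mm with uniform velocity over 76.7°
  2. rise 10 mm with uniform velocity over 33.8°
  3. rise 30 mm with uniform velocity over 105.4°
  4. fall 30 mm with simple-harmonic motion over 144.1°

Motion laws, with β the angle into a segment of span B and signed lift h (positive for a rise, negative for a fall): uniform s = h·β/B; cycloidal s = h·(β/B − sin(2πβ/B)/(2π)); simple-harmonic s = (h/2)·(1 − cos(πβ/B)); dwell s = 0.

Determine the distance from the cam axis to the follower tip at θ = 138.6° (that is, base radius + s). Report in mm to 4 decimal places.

seg 1 [0°–76.7°] uniform, h=22: full span → s += 22 → s = 22.0000
seg 2 [76.7°–110.5°] uniform, h=10: full span → s += 10 → s = 32.0000
seg 3 [110.5°–215.9°] uniform, h=30: θ=138.6° here. β=28.1, B=105.4. 30·28.1/105.4 = 7.9981 → s = 39.9981
radial distance = base radius + s = 45 + 39.9981 = 84.9981

84.9981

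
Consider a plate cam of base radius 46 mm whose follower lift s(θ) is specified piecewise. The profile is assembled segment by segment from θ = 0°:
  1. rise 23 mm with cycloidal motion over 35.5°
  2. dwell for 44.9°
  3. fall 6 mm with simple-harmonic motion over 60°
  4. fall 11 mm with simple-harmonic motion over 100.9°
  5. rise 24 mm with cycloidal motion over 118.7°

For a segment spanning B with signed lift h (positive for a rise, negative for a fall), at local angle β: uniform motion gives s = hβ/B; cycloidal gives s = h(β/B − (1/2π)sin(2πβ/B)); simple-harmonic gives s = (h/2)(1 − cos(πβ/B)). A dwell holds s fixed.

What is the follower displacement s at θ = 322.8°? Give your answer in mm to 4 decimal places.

seg 1 [0°–35.5°] cycloidal, h=23: full span → s += 23 → s = 23.0000
seg 2 [35.5°–80.4°] dwell: s stays 23.0000
seg 3 [80.4°–140.4°] simple-harmonic, h=-6: full span → s += -6 → s = 17.0000
seg 4 [140.4°–241.3°] simple-harmonic, h=-11: full span → s += -11 → s = 6.0000
seg 5 [241.3°–360°] cycloidal, h=24: θ=322.8° here. β=81.5, B=118.7. 24·(0.6866 − sin(2π·0.6866)/(2π)) = 19.9992 → s = 25.9992

25.9992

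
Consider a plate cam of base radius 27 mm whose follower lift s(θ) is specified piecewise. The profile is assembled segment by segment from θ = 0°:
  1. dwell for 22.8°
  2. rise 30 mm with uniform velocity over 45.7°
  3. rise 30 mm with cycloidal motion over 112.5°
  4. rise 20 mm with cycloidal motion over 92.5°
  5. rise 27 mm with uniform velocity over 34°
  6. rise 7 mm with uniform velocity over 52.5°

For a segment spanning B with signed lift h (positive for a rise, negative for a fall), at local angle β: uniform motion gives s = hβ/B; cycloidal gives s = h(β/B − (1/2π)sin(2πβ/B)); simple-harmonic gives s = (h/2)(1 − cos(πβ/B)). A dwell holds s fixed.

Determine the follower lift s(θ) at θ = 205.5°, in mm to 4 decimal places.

seg 1 [0°–22.8°] dwell: s stays 0.0000
seg 2 [22.8°–68.5°] uniform, h=30: full span → s += 30 → s = 30.0000
seg 3 [68.5°–181°] cycloidal, h=30: full span → s += 30 → s = 60.0000
seg 4 [181°–273.5°] cycloidal, h=20: θ=205.5° here. β=24.5, B=92.5. 20·(0.2649 − sin(2π·0.2649)/(2π)) = 2.1281 → s = 62.1281

62.1281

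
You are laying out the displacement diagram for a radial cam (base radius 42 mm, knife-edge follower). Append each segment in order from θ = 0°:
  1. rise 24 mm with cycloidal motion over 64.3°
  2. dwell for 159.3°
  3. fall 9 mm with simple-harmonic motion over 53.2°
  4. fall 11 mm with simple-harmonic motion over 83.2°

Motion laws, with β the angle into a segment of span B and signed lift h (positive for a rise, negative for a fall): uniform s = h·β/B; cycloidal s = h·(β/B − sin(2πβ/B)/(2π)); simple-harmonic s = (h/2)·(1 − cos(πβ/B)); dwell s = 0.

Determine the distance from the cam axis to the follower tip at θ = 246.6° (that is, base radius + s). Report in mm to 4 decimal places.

seg 1 [0°–64.3°] cycloidal, h=24: full span → s += 24 → s = 24.0000
seg 2 [64.3°–223.6°] dwell: s stays 24.0000
seg 3 [223.6°–276.8°] simple-harmonic, h=-9: θ=246.6° here. β=23, B=53.2. -9/2·(1 − cos(π·0.4323)) = -3.5505 → s = 20.4495
radial distance = base radius + s = 42 + 20.4495 = 62.4495

62.4495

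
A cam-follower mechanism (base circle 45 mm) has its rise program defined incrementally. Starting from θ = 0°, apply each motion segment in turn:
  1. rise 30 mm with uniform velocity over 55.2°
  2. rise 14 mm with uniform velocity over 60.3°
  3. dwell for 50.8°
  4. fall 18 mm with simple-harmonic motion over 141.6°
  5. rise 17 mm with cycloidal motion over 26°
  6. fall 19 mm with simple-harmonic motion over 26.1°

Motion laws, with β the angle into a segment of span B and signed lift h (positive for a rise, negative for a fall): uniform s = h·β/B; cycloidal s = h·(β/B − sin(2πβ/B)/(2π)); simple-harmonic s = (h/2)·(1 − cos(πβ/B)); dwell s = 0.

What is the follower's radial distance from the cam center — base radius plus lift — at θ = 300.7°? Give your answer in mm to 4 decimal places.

seg 1 [0°–55.2°] uniform, h=30: full span → s += 30 → s = 30.0000
seg 2 [55.2°–115.5°] uniform, h=14: full span → s += 14 → s = 44.0000
seg 3 [115.5°–166.3°] dwell: s stays 44.0000
seg 4 [166.3°–307.9°] simple-harmonic, h=-18: θ=300.7° here. β=134.4, B=141.6. -18/2·(1 − cos(π·0.9492)) = -17.8854 → s = 26.1146
radial distance = base radius + s = 45 + 26.1146 = 71.1146

71.1146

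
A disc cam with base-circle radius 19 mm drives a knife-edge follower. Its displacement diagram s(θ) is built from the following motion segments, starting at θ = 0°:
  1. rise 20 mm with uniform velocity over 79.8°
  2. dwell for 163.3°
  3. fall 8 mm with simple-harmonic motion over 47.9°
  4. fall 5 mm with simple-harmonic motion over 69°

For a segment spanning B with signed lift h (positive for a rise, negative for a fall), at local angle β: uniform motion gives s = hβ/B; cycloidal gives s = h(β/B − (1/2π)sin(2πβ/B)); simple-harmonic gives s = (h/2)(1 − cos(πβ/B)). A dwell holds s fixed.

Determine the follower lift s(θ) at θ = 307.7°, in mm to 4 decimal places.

seg 1 [0°–79.8°] uniform, h=20: full span → s += 20 → s = 20.0000
seg 2 [79.8°–243.1°] dwell: s stays 20.0000
seg 3 [243.1°–291°] simple-harmonic, h=-8: full span → s += -8 → s = 12.0000
seg 4 [291°–360°] simple-harmonic, h=-5: θ=307.7° here. β=16.7, B=69. -5/2·(1 − cos(π·0.2420)) = -0.6885 → s = 11.3115

11.3115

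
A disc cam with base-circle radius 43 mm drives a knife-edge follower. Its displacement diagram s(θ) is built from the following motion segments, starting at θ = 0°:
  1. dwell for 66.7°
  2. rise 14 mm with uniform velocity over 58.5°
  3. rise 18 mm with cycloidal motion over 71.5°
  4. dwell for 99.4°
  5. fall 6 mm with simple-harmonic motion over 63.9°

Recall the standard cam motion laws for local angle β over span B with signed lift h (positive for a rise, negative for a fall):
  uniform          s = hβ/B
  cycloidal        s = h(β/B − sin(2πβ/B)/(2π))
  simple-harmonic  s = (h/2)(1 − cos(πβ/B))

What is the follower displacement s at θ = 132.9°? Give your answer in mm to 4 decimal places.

seg 1 [0°–66.7°] dwell: s stays 0.0000
seg 2 [66.7°–125.2°] uniform, h=14: full span → s += 14 → s = 14.0000
seg 3 [125.2°–196.7°] cycloidal, h=18: θ=132.9° here. β=7.7, B=71.5. 18·(0.1077 − sin(2π·0.1077)/(2π)) = 0.1446 → s = 14.1446

14.1446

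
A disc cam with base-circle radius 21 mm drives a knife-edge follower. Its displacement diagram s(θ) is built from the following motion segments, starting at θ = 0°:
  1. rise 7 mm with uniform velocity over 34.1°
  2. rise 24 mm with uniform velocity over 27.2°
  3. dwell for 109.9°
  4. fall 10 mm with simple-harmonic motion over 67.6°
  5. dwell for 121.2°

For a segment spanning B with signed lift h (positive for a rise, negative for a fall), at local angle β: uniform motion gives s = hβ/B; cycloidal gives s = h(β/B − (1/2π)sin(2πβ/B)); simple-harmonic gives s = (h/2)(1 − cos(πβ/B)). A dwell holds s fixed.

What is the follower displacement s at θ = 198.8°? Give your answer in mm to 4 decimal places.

seg 1 [0°–34.1°] uniform, h=7: full span → s += 7 → s = 7.0000
seg 2 [34.1°–61.3°] uniform, h=24: full span → s += 24 → s = 31.0000
seg 3 [61.3°–171.2°] dwell: s stays 31.0000
seg 4 [171.2°–238.8°] simple-harmonic, h=-10: θ=198.8° here. β=27.6, B=67.6. -10/2·(1 − cos(π·0.4083)) = -3.5792 → s = 27.4208

27.4208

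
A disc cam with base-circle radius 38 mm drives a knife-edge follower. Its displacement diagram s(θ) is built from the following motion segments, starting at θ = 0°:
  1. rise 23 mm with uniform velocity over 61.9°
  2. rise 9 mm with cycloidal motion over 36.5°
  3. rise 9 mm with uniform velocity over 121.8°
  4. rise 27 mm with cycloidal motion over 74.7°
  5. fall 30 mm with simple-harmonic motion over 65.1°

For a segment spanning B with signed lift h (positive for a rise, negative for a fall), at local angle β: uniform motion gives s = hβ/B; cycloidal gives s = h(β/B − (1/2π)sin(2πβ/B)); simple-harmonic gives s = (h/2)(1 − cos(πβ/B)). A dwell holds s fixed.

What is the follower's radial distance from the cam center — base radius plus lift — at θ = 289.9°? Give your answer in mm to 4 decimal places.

seg 1 [0°–61.9°] uniform, h=23: full span → s += 23 → s = 23.0000
seg 2 [61.9°–98.4°] cycloidal, h=9: full span → s += 9 → s = 32.0000
seg 3 [98.4°–220.2°] uniform, h=9: full span → s += 9 → s = 41.0000
seg 4 [220.2°–294.9°] cycloidal, h=27: θ=289.9° here. β=69.7, B=74.7. 27·(0.9331 − sin(2π·0.9331)/(2π)) = 26.9472 → s = 67.9472
radial distance = base radius + s = 38 + 67.9472 = 105.9472

105.9472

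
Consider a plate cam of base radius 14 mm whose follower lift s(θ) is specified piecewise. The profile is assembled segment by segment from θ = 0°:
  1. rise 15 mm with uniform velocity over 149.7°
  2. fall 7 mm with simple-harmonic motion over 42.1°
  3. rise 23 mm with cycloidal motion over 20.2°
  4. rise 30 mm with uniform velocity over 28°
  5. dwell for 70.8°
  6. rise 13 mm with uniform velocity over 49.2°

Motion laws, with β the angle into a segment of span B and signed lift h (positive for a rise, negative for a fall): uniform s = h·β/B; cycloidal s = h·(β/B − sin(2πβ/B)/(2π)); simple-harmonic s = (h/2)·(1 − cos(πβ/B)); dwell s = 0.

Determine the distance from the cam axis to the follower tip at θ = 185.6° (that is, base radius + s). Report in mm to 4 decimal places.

seg 1 [0°–149.7°] uniform, h=15: full span → s += 15 → s = 15.0000
seg 2 [149.7°–191.8°] simple-harmonic, h=-7: θ=185.6° here. β=35.9, B=42.1. -7/2·(1 − cos(π·0.8527)) = -6.6320 → s = 8.3680
radial distance = base radius + s = 14 + 8.3680 = 22.3680

22.3680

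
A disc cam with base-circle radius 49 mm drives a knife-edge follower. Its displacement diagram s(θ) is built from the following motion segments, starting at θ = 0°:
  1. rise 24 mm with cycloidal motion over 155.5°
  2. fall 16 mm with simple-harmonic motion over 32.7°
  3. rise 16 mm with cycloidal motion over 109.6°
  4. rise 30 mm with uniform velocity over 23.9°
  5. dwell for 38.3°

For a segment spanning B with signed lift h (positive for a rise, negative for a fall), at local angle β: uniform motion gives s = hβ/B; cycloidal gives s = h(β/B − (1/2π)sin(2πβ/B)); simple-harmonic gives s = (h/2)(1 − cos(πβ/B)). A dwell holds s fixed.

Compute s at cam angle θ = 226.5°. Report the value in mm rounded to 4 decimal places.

seg 1 [0°–155.5°] cycloidal, h=24: full span → s += 24 → s = 24.0000
seg 2 [155.5°–188.2°] simple-harmonic, h=-16: full span → s += -16 → s = 8.0000
seg 3 [188.2°–297.8°] cycloidal, h=16: θ=226.5° here. β=38.3, B=109.6. 16·(0.3495 − sin(2π·0.3495)/(2π)) = 3.5260 → s = 11.5260

11.5260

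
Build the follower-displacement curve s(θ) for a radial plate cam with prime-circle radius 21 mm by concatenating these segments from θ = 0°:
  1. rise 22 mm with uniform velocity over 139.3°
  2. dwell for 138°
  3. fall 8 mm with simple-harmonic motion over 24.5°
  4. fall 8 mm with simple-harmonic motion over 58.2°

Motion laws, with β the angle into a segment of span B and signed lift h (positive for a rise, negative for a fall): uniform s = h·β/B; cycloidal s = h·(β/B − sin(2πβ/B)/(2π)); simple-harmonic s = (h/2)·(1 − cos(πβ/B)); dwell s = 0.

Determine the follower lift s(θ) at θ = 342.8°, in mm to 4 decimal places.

seg 1 [0°–139.3°] uniform, h=22: full span → s += 22 → s = 22.0000
seg 2 [139.3°–277.3°] dwell: s stays 22.0000
seg 3 [277.3°–301.8°] simple-harmonic, h=-8: full span → s += -8 → s = 14.0000
seg 4 [301.8°–360°] simple-harmonic, h=-8: θ=342.8° here. β=41, B=58.2. -8/2·(1 − cos(π·0.7045)) = -6.3963 → s = 7.6037

7.6037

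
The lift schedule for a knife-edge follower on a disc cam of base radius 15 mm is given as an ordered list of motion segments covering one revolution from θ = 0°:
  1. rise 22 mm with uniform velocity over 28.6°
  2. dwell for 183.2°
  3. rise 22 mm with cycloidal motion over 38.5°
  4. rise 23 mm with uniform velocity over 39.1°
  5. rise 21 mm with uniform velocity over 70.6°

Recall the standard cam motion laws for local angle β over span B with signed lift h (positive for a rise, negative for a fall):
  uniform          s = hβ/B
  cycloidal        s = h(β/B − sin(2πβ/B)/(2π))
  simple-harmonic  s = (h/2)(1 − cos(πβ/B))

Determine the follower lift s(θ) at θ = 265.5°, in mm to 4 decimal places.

seg 1 [0°–28.6°] uniform, h=22: full span → s += 22 → s = 22.0000
seg 2 [28.6°–211.8°] dwell: s stays 22.0000
seg 3 [211.8°–250.3°] cycloidal, h=22: full span → s += 22 → s = 44.0000
seg 4 [250.3°–289.4°] uniform, h=23: θ=265.5° here. β=15.2, B=39.1. 23·15.2/39.1 = 8.9412 → s = 52.9412

52.9412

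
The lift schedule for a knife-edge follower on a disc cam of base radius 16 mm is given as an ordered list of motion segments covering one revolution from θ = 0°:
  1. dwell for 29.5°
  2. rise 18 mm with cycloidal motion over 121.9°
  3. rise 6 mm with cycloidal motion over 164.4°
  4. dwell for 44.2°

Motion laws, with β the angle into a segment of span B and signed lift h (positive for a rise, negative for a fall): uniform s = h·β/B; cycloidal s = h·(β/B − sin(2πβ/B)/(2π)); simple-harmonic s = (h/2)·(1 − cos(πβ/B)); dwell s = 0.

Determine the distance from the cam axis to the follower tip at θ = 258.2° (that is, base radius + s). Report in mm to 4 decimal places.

seg 1 [0°–29.5°] dwell: s stays 0.0000
seg 2 [29.5°–151.4°] cycloidal, h=18: full span → s += 18 → s = 18.0000
seg 3 [151.4°–315.8°] cycloidal, h=6: θ=258.2° here. β=106.8, B=164.4. 6·(0.6496 − sin(2π·0.6496)/(2π)) = 4.6691 → s = 22.6691
radial distance = base radius + s = 16 + 22.6691 = 38.6691

38.6691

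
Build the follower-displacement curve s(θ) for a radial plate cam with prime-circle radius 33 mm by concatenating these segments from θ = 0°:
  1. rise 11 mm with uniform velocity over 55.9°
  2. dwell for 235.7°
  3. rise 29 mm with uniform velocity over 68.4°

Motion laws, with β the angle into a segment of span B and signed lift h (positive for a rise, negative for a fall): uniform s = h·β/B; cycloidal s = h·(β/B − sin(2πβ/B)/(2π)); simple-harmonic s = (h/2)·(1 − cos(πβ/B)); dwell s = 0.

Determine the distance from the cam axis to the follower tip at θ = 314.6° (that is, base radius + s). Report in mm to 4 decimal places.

seg 1 [0°–55.9°] uniform, h=11: full span → s += 11 → s = 11.0000
seg 2 [55.9°–291.6°] dwell: s stays 11.0000
seg 3 [291.6°–360°] uniform, h=29: θ=314.6° here. β=23, B=68.4. 29·23/68.4 = 9.7515 → s = 20.7515
radial distance = base radius + s = 33 + 20.7515 = 53.7515

53.7515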